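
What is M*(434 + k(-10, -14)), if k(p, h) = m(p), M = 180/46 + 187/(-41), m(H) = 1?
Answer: -265785/943 ≈ -281.85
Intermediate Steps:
M = -611/943 (M = 180*(1/46) + 187*(-1/41) = 90/23 - 187/41 = -611/943 ≈ -0.64793)
k(p, h) = 1
M*(434 + k(-10, -14)) = -611*(434 + 1)/943 = -611/943*435 = -265785/943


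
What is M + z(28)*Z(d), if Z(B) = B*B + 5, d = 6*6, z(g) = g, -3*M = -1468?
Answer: 110752/3 ≈ 36917.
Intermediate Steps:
M = 1468/3 (M = -1/3*(-1468) = 1468/3 ≈ 489.33)
d = 36
Z(B) = 5 + B**2 (Z(B) = B**2 + 5 = 5 + B**2)
M + z(28)*Z(d) = 1468/3 + 28*(5 + 36**2) = 1468/3 + 28*(5 + 1296) = 1468/3 + 28*1301 = 1468/3 + 36428 = 110752/3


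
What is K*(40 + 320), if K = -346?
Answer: -124560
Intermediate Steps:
K*(40 + 320) = -346*(40 + 320) = -346*360 = -124560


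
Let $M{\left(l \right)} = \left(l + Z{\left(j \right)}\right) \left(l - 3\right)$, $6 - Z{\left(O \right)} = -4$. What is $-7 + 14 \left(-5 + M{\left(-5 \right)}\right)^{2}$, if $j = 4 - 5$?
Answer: $28343$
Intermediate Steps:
$j = -1$
$Z{\left(O \right)} = 10$ ($Z{\left(O \right)} = 6 - -4 = 6 + 4 = 10$)
$M{\left(l \right)} = \left(-3 + l\right) \left(10 + l\right)$ ($M{\left(l \right)} = \left(l + 10\right) \left(l - 3\right) = \left(10 + l\right) \left(-3 + l\right) = \left(-3 + l\right) \left(10 + l\right)$)
$-7 + 14 \left(-5 + M{\left(-5 \right)}\right)^{2} = -7 + 14 \left(-5 + \left(-30 + \left(-5\right)^{2} + 7 \left(-5\right)\right)\right)^{2} = -7 + 14 \left(-5 - 40\right)^{2} = -7 + 14 \left(-45\right)^{2} = -7 + 14 \cdot 2025 = -7 + 28350 = 28343$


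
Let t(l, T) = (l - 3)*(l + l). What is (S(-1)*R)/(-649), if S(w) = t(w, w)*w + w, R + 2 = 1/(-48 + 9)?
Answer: -237/8437 ≈ -0.028091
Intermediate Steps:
t(l, T) = 2*l*(-3 + l) (t(l, T) = (-3 + l)*(2*l) = 2*l*(-3 + l))
R = -79/39 (R = -2 + 1/(-48 + 9) = -2 + 1/(-39) = -2 - 1/39 = -79/39 ≈ -2.0256)
S(w) = w + 2*w²*(-3 + w) (S(w) = (2*w*(-3 + w))*w + w = 2*w²*(-3 + w) + w = w + 2*w²*(-3 + w))
(S(-1)*R)/(-649) = (-(1 + 2*(-1)*(-3 - 1))*(-79/39))/(-649) = (-(1 + 2*(-1)*(-4))*(-79/39))*(-1/649) = (-(1 + 8)*(-79/39))*(-1/649) = (-1*9*(-79/39))*(-1/649) = -9*(-79/39)*(-1/649) = (237/13)*(-1/649) = -237/8437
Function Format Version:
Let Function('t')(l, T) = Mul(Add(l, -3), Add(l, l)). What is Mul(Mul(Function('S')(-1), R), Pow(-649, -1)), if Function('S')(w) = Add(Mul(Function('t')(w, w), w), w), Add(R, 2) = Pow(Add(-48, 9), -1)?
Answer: Rational(-237, 8437) ≈ -0.028091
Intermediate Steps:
Function('t')(l, T) = Mul(2, l, Add(-3, l)) (Function('t')(l, T) = Mul(Add(-3, l), Mul(2, l)) = Mul(2, l, Add(-3, l)))
R = Rational(-79, 39) (R = Add(-2, Pow(Add(-48, 9), -1)) = Add(-2, Pow(-39, -1)) = Add(-2, Rational(-1, 39)) = Rational(-79, 39) ≈ -2.0256)
Function('S')(w) = Add(w, Mul(2, Pow(w, 2), Add(-3, w))) (Function('S')(w) = Add(Mul(Mul(2, w, Add(-3, w)), w), w) = Add(Mul(2, Pow(w, 2), Add(-3, w)), w) = Add(w, Mul(2, Pow(w, 2), Add(-3, w))))
Mul(Mul(Function('S')(-1), R), Pow(-649, -1)) = Mul(Mul(Mul(-1, Add(1, Mul(2, -1, Add(-3, -1)))), Rational(-79, 39)), Pow(-649, -1)) = Mul(Mul(Mul(-1, Add(1, Mul(2, -1, -4))), Rational(-79, 39)), Rational(-1, 649)) = Mul(Mul(Mul(-1, Add(1, 8)), Rational(-79, 39)), Rational(-1, 649)) = Mul(Mul(Mul(-1, 9), Rational(-79, 39)), Rational(-1, 649)) = Mul(Mul(-9, Rational(-79, 39)), Rational(-1, 649)) = Mul(Rational(237, 13), Rational(-1, 649)) = Rational(-237, 8437)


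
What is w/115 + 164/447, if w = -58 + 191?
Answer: 78311/51405 ≈ 1.5234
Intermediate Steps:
w = 133
w/115 + 164/447 = 133/115 + 164/447 = 78311/51405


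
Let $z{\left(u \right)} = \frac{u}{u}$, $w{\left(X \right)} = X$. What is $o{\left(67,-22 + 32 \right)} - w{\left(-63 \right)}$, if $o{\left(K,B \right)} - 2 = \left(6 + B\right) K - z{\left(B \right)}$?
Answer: $1136$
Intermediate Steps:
$z{\left(u \right)} = 1$
$o{\left(K,B \right)} = 1 + K \left(6 + B\right)$ ($o{\left(K,B \right)} = 2 + \left(\left(6 + B\right) K - 1\right) = 2 + \left(K \left(6 + B\right) - 1\right) = 2 + \left(-1 + K \left(6 + B\right)\right) = 1 + K \left(6 + B\right)$)
$o{\left(67,-22 + 32 \right)} - w{\left(-63 \right)} = \left(1 + 6 \cdot 67 + \left(-22 + 32\right) 67\right) - -63 = \left(1 + 402 + 10 \cdot 67\right) + 63 = \left(1 + 402 + 670\right) + 63 = 1073 + 63 = 1136$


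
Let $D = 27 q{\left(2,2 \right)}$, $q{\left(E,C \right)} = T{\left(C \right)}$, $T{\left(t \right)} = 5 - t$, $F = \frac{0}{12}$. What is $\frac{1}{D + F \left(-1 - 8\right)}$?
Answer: $\frac{1}{81} \approx 0.012346$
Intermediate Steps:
$F = 0$ ($F = 0 \cdot \frac{1}{12} = 0$)
$q{\left(E,C \right)} = 5 - C$
$D = 81$ ($D = 27 \left(5 - 2\right) = 27 \cdot 3 = 81$)
$\frac{1}{D + F \left(-1 - 8\right)} = \frac{1}{81 + 0 \left(-1 - 8\right)} = \frac{1}{81 + 0 \left(-9\right)} = \frac{1}{81 + 0} = \frac{1}{81}$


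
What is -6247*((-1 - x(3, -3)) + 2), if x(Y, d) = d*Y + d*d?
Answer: -6247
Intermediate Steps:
x(Y, d) = d**2 + Y*d (x(Y, d) = Y*d + d**2 = d**2 + Y*d)
-6247*((-1 - x(3, -3)) + 2) = -6247*((-1 - (-3)*(3 - 3)) + 2) = -6247*((-1 - (-3)*0) + 2) = -6247*((-1 - 1*0) + 2) = -6247*((-1 + 0) + 2) = -6247*(-1 + 2) = -6247*1 = -6247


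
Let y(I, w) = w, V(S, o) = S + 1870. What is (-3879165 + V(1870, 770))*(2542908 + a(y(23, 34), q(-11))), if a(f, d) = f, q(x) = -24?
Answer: -9854981000350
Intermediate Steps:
V(S, o) = 1870 + S
(-3879165 + V(1870, 770))*(2542908 + a(y(23, 34), q(-11))) = (-3879165 + (1870 + 1870))*(2542908 + 34) = (-3879165 + 3740)*2542942 = -3875425*2542942 = -9854981000350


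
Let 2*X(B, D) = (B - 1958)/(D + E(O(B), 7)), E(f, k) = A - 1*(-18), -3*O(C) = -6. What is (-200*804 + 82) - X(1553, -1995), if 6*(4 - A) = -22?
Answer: -1899045103/11816 ≈ -1.6072e+5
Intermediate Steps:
A = 23/3 (A = 4 - 1/6*(-22) = 4 + 11/3 = 23/3 ≈ 7.6667)
O(C) = 2 (O(C) = -1/3*(-6) = 2)
E(f, k) = 77/3 (E(f, k) = 23/3 - 1*(-18) = 23/3 + 18 = 77/3)
X(B, D) = (-1958 + B)/(2*(77/3 + D)) (X(B, D) = ((B - 1958)/(D + 77/3))/2 = ((-1958 + B)/(77/3 + D))/2 = (-1958 + B)/(2*(77/3 + D)))
(-200*804 + 82) - X(1553, -1995) = (-200*804 + 82) - 3*(-1958 + 1553)/(2*(77 + 3*(-1995))) = (-160800 + 82) - 3*(-405)/(2*(77 - 5985)) = -160718 - 3*(-405)/(2*(-5908)) = -160718 - 3*(-1)*(-405)/(2*5908) = -160718 - 1*1215/11816 = -160718 - 1215/11816 = -1899045103/11816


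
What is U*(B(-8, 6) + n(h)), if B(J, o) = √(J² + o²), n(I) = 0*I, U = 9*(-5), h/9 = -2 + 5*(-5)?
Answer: -450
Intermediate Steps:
h = -243 (h = 9*(-2 + 5*(-5)) = 9*(-2 - 25) = 9*(-27) = -243)
U = -45
n(I) = 0
U*(B(-8, 6) + n(h)) = -45*(√((-8)² + 6²) + 0) = -45*(√(64 + 36) + 0) = -45*(√100 + 0) = -45*(10 + 0) = -45*10 = -450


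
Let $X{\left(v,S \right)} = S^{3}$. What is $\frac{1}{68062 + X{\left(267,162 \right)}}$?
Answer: $\frac{1}{4319590} \approx 2.315 \cdot 10^{-7}$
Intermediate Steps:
$\frac{1}{68062 + X{\left(267,162 \right)}} = \frac{1}{68062 + 162^{3}} = \frac{1}{68062 + 4251528} = \frac{1}{4319590}$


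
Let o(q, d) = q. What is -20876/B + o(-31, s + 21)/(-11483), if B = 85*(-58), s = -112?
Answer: 7055057/1665035 ≈ 4.2372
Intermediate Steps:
B = -4930
-20876/B + o(-31, s + 21)/(-11483) = -20876/(-4930) - 31/(-11483) = -20876*(-1/4930) - 31*(-1/11483) = 614/145 + 31/11483 = 7055057/1665035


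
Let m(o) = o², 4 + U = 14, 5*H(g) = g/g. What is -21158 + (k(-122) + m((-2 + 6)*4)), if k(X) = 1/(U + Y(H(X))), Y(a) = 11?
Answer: -438941/21 ≈ -20902.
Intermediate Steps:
H(g) = ⅕ (H(g) = (g/g)/5 = (⅕)*1 = ⅕)
U = 10 (U = -4 + 14 = 10)
k(X) = 1/21 (k(X) = 1/(10 + 11) = 1/21)
-21158 + (k(-122) + m((-2 + 6)*4)) = -21158 + (1/21 + ((-2 + 6)*4)²) = -21158 + (1/21 + (4*4)²) = -21158 + (1/21 + 16²) = -21158 + (1/21 + 256) = -21158 + 5377/21 = -438941/21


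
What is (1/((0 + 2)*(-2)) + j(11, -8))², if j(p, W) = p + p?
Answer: 7569/16 ≈ 473.06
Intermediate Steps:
j(p, W) = 2*p
(1/((0 + 2)*(-2)) + j(11, -8))² = (1/((0 + 2)*(-2)) + 2*11)² = (1/(2*(-2)) + 22)² = (1/(-4) + 22)² = (-¼ + 22)² = (87/4)² = 7569/16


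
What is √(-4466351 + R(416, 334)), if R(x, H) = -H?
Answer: I*√4466685 ≈ 2113.5*I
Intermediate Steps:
√(-4466351 + R(416, 334)) = √(-4466351 - 1*334) = √(-4466351 - 334) = √(-4466685) = I*√4466685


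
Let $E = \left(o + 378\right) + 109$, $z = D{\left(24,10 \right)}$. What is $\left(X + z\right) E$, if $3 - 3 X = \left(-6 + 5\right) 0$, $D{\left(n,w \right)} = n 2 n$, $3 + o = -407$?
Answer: $88781$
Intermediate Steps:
$o = -410$ ($o = -3 - 407 = -410$)
$D{\left(n,w \right)} = 2 n^{2}$ ($D{\left(n,w \right)} = 2 n n = 2 n^{2}$)
$z = 1152$ ($z = 2 \cdot 24^{2} = 2 \cdot 576 = 1152$)
$X = 1$ ($X = 1 - \frac{\left(-6 + 5\right) 0}{3} = 1 - \frac{\left(-1\right) 0}{3} = 1 - 0 = 1 + 0 = 1$)
$E = 77$ ($E = \left(-410 + 378\right) + 109 = -32 + 109 = 77$)
$\left(X + z\right) E = \left(1 + 1152\right) 77 = 1153 \cdot 77 = 88781$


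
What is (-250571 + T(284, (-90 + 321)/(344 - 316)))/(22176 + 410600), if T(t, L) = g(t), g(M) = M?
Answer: -250287/432776 ≈ -0.57833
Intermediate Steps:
T(t, L) = t
(-250571 + T(284, (-90 + 321)/(344 - 316)))/(22176 + 410600) = (-250571 + 284)/(22176 + 410600) = -250287/432776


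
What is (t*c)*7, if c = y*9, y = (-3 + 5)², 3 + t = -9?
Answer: -3024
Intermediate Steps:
t = -12 (t = -3 - 9 = -12)
y = 4 (y = 2² = 4)
c = 36 (c = 4*9 = 36)
(t*c)*7 = -12*36*7 = -432*7 = -3024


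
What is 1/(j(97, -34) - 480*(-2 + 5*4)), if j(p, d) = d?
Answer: -1/8674 ≈ -0.00011529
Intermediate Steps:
1/(j(97, -34) - 480*(-2 + 5*4)) = 1/(-34 - 480*(-2 + 5*4)) = 1/(-34 - 480*(-2 + 20)) = 1/(-34 - 480*18) = 1/(-34 - 8640) = 1/(-8674) = -1/8674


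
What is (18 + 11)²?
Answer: 841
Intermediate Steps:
(18 + 11)² = 29² = 841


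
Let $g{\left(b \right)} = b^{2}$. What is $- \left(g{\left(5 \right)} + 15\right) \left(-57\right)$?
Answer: $2280$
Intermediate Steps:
$- \left(g{\left(5 \right)} + 15\right) \left(-57\right) = - \left(5^{2} + 15\right) \left(-57\right) = - \left(25 + 15\right) \left(-57\right) = - 40 \left(-57\right) = \left(-1\right) \left(-2280\right) = 2280$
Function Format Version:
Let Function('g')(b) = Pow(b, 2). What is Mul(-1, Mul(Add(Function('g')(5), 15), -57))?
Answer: 2280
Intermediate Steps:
Mul(-1, Mul(Add(Function('g')(5), 15), -57)) = Mul(-1, Mul(Add(Pow(5, 2), 15), -57)) = Mul(-1, Mul(Add(25, 15), -57)) = Mul(-1, Mul(40, -57)) = Mul(-1, -2280) = 2280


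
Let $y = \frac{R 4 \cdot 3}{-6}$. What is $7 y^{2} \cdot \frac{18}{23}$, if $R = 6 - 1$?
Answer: $\frac{12600}{23} \approx 547.83$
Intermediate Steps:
$R = 5$
$y = -10$ ($y = \frac{5 \cdot 4 \cdot 3}{-6} = 20 \cdot 3 \left(- \frac{1}{6}\right) = 60 \left(- \frac{1}{6}\right) = -10$)
$7 y^{2} \cdot \frac{18}{23} = 7 \left(-10\right)^{2} \cdot \frac{18}{23} = 7 \cdot 100 \cdot 18 \cdot \frac{1}{23} = 700 \cdot \frac{18}{23} = \frac{12600}{23}$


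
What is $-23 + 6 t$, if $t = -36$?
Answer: $-239$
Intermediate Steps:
$-23 + 6 t = -23 + 6 \left(-36\right) = -23 - 216 = -239$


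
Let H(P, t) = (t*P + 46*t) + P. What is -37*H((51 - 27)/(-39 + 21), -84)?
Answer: 416620/3 ≈ 1.3887e+5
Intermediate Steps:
H(P, t) = P + 46*t + P*t (H(P, t) = (P*t + 46*t) + P = (46*t + P*t) + P = P + 46*t + P*t)
-37*H((51 - 27)/(-39 + 21), -84) = -37*((51 - 27)/(-39 + 21) + 46*(-84) + ((51 - 27)/(-39 + 21))*(-84)) = -37*(24/(-18) - 3864 + (24/(-18))*(-84)) = -37*(24*(-1/18) - 3864 + (24*(-1/18))*(-84)) = -37*(-4/3 - 3864 - 4/3*(-84)) = -37*(-4/3 - 3864 + 112) = -37*(-11260/3) = 416620/3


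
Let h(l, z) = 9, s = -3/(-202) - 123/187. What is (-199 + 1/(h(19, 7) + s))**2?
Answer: 3941673069735025/99654493761 ≈ 39553.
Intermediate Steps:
s = -24285/37774 (s = -3*(-1/202) - 123*1/187 = 3/202 - 123/187 = -24285/37774 ≈ -0.64290)
(-199 + 1/(h(19, 7) + s))**2 = (-199 + 1/(9 - 24285/37774))**2 = (-199 + 1/(315681/37774))**2 = (-199 + 37774/315681)**2 = (-62782745/315681)**2 = 3941673069735025/99654493761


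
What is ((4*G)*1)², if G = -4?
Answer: 256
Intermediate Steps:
((4*G)*1)² = ((4*(-4))*1)² = (-16*1)² = (-16)² = 256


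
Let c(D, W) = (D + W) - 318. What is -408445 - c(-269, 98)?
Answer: -407956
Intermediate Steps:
c(D, W) = -318 + D + W
-408445 - c(-269, 98) = -408445 - (-318 - 269 + 98) = -408445 - 1*(-489) = -408445 + 489 = -407956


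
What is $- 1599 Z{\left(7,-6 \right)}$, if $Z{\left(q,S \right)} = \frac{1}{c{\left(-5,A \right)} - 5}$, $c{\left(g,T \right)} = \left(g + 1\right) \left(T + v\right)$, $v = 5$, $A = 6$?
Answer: $\frac{1599}{49} \approx 32.633$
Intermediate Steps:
$c{\left(g,T \right)} = \left(1 + g\right) \left(5 + T\right)$ ($c{\left(g,T \right)} = \left(g + 1\right) \left(T + 5\right) = \left(1 + g\right) \left(5 + T\right)$)
$Z{\left(q,S \right)} = - \frac{1}{49}$ ($Z{\left(q,S \right)} = \frac{1}{\left(5 + 6 + 5 \left(-5\right) + 6 \left(-5\right)\right) - 5} = \frac{1}{\left(5 + 6 - 25 - 30\right) - 5} = \frac{1}{-44 - 5} = \frac{1}{-49} = - \frac{1}{49}$)
$- 1599 Z{\left(7,-6 \right)} = \left(-1599\right) \left(- \frac{1}{49}\right) = \frac{1599}{49}$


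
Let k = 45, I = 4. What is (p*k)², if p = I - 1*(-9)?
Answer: 342225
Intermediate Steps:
p = 13 (p = 4 - 1*(-9) = 4 + 9 = 13)
(p*k)² = (13*45)² = 585² = 342225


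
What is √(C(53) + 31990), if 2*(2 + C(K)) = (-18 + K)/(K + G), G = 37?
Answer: 5*√46063/6 ≈ 178.85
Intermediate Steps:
C(K) = -2 + (-18 + K)/(2*(37 + K)) (C(K) = -2 + ((-18 + K)/(K + 37))/2 = -2 + ((-18 + K)/(37 + K))/2 = -2 + (-18 + K)/(2*(37 + K)))
√(C(53) + 31990) = √((-166 - 3*53)/(2*(37 + 53)) + 31990) = √((½)*(-166 - 159)/90 + 31990) = √((½)*(1/90)*(-325) + 31990) = √(-65/36 + 31990) = √(1151575/36) = 5*√46063/6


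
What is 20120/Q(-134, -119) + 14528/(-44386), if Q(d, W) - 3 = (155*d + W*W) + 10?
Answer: -123609126/36596257 ≈ -3.3776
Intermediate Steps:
Q(d, W) = 13 + W² + 155*d (Q(d, W) = 3 + ((155*d + W*W) + 10) = 3 + ((155*d + W²) + 10) = 3 + ((W² + 155*d) + 10) = 3 + (10 + W² + 155*d) = 13 + W² + 155*d)
20120/Q(-134, -119) + 14528/(-44386) = 20120/(13 + (-119)² + 155*(-134)) + 14528/(-44386) = 20120/(13 + 14161 - 20770) + 14528*(-1/44386) = 20120/(-6596) - 7264/22193 = 20120*(-1/6596) - 7264/22193 = -5030/1649 - 7264/22193 = -123609126/36596257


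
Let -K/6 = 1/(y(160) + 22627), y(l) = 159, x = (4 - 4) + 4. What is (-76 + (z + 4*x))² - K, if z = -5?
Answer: 48135428/11393 ≈ 4225.0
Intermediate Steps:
x = 4 (x = 0 + 4 = 4)
K = -3/11393 (K = -6/(159 + 22627) = -6/22786 = -6*1/22786 = -3/11393 ≈ -0.00026332)
(-76 + (z + 4*x))² - K = (-76 + (-5 + 4*4))² - 1*(-3/11393) = (-76 + (-5 + 16))² + 3/11393 = (-76 + 11)² + 3/11393 = (-65)² + 3/11393 = 4225 + 3/11393 = 48135428/11393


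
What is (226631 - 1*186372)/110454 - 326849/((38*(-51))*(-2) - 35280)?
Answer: 2075892949/192705412 ≈ 10.772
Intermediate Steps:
(226631 - 1*186372)/110454 - 326849/((38*(-51))*(-2) - 35280) = (226631 - 186372)*(1/110454) - 326849/(-1938*(-2) - 35280) = 40259*(1/110454) - 326849/(3876 - 35280) = 40259/110454 - 326849/(-31404) = 40259/110454 - 326849*(-1/31404) = 40259/110454 + 326849/31404 = 2075892949/192705412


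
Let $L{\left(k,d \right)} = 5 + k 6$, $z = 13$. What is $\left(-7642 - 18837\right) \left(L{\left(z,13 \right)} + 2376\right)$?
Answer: $-65111861$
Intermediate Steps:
$L{\left(k,d \right)} = 5 + 6 k$
$\left(-7642 - 18837\right) \left(L{\left(z,13 \right)} + 2376\right) = \left(-7642 - 18837\right) \left(\left(5 + 6 \cdot 13\right) + 2376\right) = - 26479 \left(\left(5 + 78\right) + 2376\right) = - 26479 \left(83 + 2376\right) = \left(-26479\right) 2459 = -65111861$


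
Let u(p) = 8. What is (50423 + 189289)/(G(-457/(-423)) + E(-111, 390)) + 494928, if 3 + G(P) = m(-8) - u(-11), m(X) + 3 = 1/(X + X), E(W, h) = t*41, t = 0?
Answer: 35841136/75 ≈ 4.7788e+5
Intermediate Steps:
E(W, h) = 0 (E(W, h) = 0*41 = 0)
m(X) = -3 + 1/(2*X) (m(X) = -3 + 1/(X + X) = -3 + 1/(2*X))
G(P) = -225/16 (G(P) = -3 + ((-3 + (½)/(-8)) - 1*8) = -3 + ((-3 + (½)*(-⅛)) - 8) = -3 + ((-3 - 1/16) - 8) = -3 + (-49/16 - 8) = -3 - 177/16 = -225/16)
(50423 + 189289)/(G(-457/(-423)) + E(-111, 390)) + 494928 = (50423 + 189289)/(-225/16 + 0) + 494928 = 239712/(-225/16) + 494928 = 239712*(-16/225) + 494928 = -1278464/75 + 494928 = 35841136/75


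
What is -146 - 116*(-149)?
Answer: 17138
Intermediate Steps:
-146 - 116*(-149) = -146 + 17284 = 17138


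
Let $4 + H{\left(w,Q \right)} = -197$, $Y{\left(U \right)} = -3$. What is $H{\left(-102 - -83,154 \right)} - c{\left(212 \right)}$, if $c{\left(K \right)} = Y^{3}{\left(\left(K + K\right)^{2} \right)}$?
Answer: $-174$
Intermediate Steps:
$H{\left(w,Q \right)} = -201$ ($H{\left(w,Q \right)} = -4 - 197 = -201$)
$c{\left(K \right)} = -27$ ($c{\left(K \right)} = \left(-3\right)^{3} = -27$)
$H{\left(-102 - -83,154 \right)} - c{\left(212 \right)} = -201 - -27 = -201 + 27 = -174$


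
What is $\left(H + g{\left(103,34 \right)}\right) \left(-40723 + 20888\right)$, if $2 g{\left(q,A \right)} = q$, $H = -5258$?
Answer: $\frac{206541855}{2} \approx 1.0327 \cdot 10^{8}$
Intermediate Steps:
$g{\left(q,A \right)} = \frac{q}{2}$
$\left(H + g{\left(103,34 \right)}\right) \left(-40723 + 20888\right) = \left(-5258 + \frac{1}{2} \cdot 103\right) \left(-40723 + 20888\right) = \left(-5258 + \frac{103}{2}\right) \left(-19835\right) = \left(- \frac{10413}{2}\right) \left(-19835\right) = \frac{206541855}{2}$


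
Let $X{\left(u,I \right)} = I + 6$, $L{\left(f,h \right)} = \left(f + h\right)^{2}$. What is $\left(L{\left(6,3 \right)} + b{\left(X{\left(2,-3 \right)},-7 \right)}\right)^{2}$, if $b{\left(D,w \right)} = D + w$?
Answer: $5929$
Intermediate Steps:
$X{\left(u,I \right)} = 6 + I$
$\left(L{\left(6,3 \right)} + b{\left(X{\left(2,-3 \right)},-7 \right)}\right)^{2} = \left(\left(6 + 3\right)^{2} + \left(\left(6 - 3\right) - 7\right)\right)^{2} = \left(9^{2} + \left(3 - 7\right)\right)^{2} = \left(81 - 4\right)^{2} = 77^{2} = 5929$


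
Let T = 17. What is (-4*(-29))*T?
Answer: 1972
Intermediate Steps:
(-4*(-29))*T = -4*(-29)*17 = 116*17 = 1972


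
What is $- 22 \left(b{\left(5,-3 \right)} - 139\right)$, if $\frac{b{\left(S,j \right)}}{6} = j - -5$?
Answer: $2794$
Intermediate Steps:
$b{\left(S,j \right)} = 30 + 6 j$ ($b{\left(S,j \right)} = 6 \left(j - -5\right) = 6 \left(j + 5\right) = 6 \left(5 + j\right) = 30 + 6 j$)
$- 22 \left(b{\left(5,-3 \right)} - 139\right) = - 22 \left(\left(30 + 6 \left(-3\right)\right) - 139\right) = - 22 \left(\left(30 - 18\right) - 139\right) = - 22 \left(12 - 139\right) = \left(-22\right) \left(-127\right) = 2794$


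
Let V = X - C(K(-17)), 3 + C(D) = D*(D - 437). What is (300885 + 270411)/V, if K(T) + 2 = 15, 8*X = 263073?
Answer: 4570368/307193 ≈ 14.878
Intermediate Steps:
X = 263073/8 (X = (⅛)*263073 = 263073/8 ≈ 32884.)
K(T) = 13 (K(T) = -2 + 15 = 13)
C(D) = -3 + D*(-437 + D) (C(D) = -3 + D*(D - 437) = -3 + D*(-437 + D))
V = 307193/8 (V = 263073/8 - (-3 + 13² - 437*13) = 263073/8 - (-3 + 169 - 5681) = 263073/8 - 1*(-5515) = 263073/8 + 5515 = 307193/8 ≈ 38399.)
(300885 + 270411)/V = (300885 + 270411)/(307193/8) = 571296*(8/307193) = 4570368/307193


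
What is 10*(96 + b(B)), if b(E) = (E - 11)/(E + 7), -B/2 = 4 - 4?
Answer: 6610/7 ≈ 944.29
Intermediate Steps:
B = 0 (B = -2*(4 - 4) = -2*0 = 0)
b(E) = (-11 + E)/(7 + E)
10*(96 + b(B)) = 10*(96 + (-11 + 0)/(7 + 0)) = 10*(96 - 11/7) = 10*(661/7) = 6610/7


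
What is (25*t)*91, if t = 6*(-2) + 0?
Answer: -27300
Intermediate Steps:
t = -12 (t = -12 + 0 = -12)
(25*t)*91 = (25*(-12))*91 = -300*91 = -27300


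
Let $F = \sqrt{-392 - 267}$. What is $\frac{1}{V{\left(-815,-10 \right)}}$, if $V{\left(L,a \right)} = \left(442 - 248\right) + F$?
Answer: $\frac{194}{38295} - \frac{i \sqrt{659}}{38295} \approx 0.0050659 - 0.00067035 i$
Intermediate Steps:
$F = i \sqrt{659}$ ($F = \sqrt{-392 - 267} = \sqrt{-659} = i \sqrt{659} \approx 25.671 i$)
$V{\left(L,a \right)} = 194 + i \sqrt{659}$ ($V{\left(L,a \right)} = \left(442 - 248\right) + i \sqrt{659} = 194 + i \sqrt{659}$)
$\frac{1}{V{\left(-815,-10 \right)}} = \frac{1}{194 + i \sqrt{659}}$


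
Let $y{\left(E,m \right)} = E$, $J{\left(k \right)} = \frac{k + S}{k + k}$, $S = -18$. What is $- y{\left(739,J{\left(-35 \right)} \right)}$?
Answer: $-739$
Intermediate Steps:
$J{\left(k \right)} = \frac{-18 + k}{2 k}$ ($J{\left(k \right)} = \frac{k - 18}{k + k} = \frac{-18 + k}{2 k}$)
$- y{\left(739,J{\left(-35 \right)} \right)} = \left(-1\right) 739 = -739$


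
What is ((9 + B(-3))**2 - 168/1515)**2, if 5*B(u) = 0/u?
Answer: 1668640801/255025 ≈ 6543.0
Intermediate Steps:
B(u) = 0 (B(u) = (0/u)/5 = (1/5)*0 = 0)
((9 + B(-3))**2 - 168/1515)**2 = ((9 + 0)**2 - 168/1515)**2 = (9**2 - 168*1/1515)**2 = (81 - 56/505)**2 = (40849/505)**2 = 1668640801/255025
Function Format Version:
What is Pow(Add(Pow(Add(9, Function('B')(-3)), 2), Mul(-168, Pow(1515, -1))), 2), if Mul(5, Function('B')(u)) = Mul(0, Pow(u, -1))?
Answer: Rational(1668640801, 255025) ≈ 6543.0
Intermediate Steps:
Function('B')(u) = 0 (Function('B')(u) = Mul(Rational(1, 5), Mul(0, Pow(u, -1))) = Mul(Rational(1, 5), 0) = 0)
Pow(Add(Pow(Add(9, Function('B')(-3)), 2), Mul(-168, Pow(1515, -1))), 2) = Pow(Add(Pow(Add(9, 0), 2), Mul(-168, Pow(1515, -1))), 2) = Pow(Add(Pow(9, 2), Mul(-168, Rational(1, 1515))), 2) = Pow(Add(81, Rational(-56, 505)), 2) = Pow(Rational(40849, 505), 2) = Rational(1668640801, 255025)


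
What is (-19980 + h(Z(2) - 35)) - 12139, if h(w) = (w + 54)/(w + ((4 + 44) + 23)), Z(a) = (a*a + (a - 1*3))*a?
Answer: -1348973/42 ≈ -32118.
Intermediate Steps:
Z(a) = a*(-3 + a + a²) (Z(a) = (a² + (a - 3))*a = (a² + (-3 + a))*a = (-3 + a + a²)*a = a*(-3 + a + a²))
h(w) = (54 + w)/(71 + w) (h(w) = (54 + w)/(w + (48 + 23)) = (54 + w)/(w + 71) = (54 + w)/(71 + w))
(-19980 + h(Z(2) - 35)) - 12139 = (-19980 + (54 + (2*(-3 + 2 + 2²) - 35))/(71 + (2*(-3 + 2 + 2²) - 35))) - 12139 = (-19980 + (54 + (2*(-3 + 2 + 4) - 35))/(71 + (2*(-3 + 2 + 4) - 35))) - 12139 = (-19980 + (54 + (2*3 - 35))/(71 + (2*3 - 35))) - 12139 = (-19980 + (54 + (6 - 35))/(71 + (6 - 35))) - 12139 = (-19980 + (54 - 29)/(71 - 29)) - 12139 = (-19980 + 25/42) - 12139 = -839135/42 - 12139 = -1348973/42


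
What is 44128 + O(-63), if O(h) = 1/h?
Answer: 2780063/63 ≈ 44128.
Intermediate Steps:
44128 + O(-63) = 44128 + 1/(-63) = 44128 - 1/63 = 2780063/63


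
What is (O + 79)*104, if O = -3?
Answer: 7904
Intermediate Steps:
(O + 79)*104 = (-3 + 79)*104 = 76*104 = 7904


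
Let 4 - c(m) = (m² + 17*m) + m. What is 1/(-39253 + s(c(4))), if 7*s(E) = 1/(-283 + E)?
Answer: -2569/100840958 ≈ -2.5476e-5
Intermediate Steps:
c(m) = 4 - m² - 18*m (c(m) = 4 - ((m² + 17*m) + m) = 4 - (m² + 18*m) = 4 + (-m² - 18*m) = 4 - m² - 18*m)
s(E) = 1/(7*(-283 + E))
1/(-39253 + s(c(4))) = 1/(-39253 + 1/(7*(-283 + (4 - 1*4² - 18*4)))) = 1/(-39253 + 1/(7*(-283 + (4 - 1*16 - 72)))) = 1/(-39253 + 1/(7*(-283 + (4 - 16 - 72)))) = 1/(-39253 + 1/(7*(-283 - 84))) = 1/(-39253 + (⅐)/(-367)) = 1/(-39253 + (⅐)*(-1/367)) = 1/(-39253 - 1/2569) = 1/(-100840958/2569) = -2569/100840958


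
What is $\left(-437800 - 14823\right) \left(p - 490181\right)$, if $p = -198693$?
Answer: $311800216502$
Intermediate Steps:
$\left(-437800 - 14823\right) \left(p - 490181\right) = \left(-437800 - 14823\right) \left(-198693 - 490181\right) = \left(-452623\right) \left(-688874\right) = 311800216502$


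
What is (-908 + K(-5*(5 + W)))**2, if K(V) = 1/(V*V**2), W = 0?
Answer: 201285184625001/244140625 ≈ 8.2446e+5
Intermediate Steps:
K(V) = V**(-3) (K(V) = 1/(V**3) = V**(-3))
(-908 + K(-5*(5 + W)))**2 = (-908 + (-5*(5 + 0))**(-3))**2 = (-908 + (-5*5)**(-3))**2 = (-908 + (-25)**(-3))**2 = (-908 - 1/15625)**2 = (-14187501/15625)**2 = 201285184625001/244140625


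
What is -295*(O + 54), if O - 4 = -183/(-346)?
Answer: -5974045/346 ≈ -17266.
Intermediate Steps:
O = 1567/346 (O = 4 - 183/(-346) = 4 - 183*(-1/346) = 4 + 183/346 = 1567/346 ≈ 4.5289)
-295*(O + 54) = -295*(1567/346 + 54) = -295*20251/346 = -5974045/346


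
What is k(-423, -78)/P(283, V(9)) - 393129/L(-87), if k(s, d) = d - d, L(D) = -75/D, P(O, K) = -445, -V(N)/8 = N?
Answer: -11400741/25 ≈ -4.5603e+5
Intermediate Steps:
V(N) = -8*N
k(s, d) = 0
k(-423, -78)/P(283, V(9)) - 393129/L(-87) = 0/(-445) - 393129/((-75/(-87))) = 0*(-1/445) - 393129/((-75*(-1/87))) = 0 - 393129/25/29 = 0 - 393129*29/25 = 0 - 11400741/25 = -11400741/25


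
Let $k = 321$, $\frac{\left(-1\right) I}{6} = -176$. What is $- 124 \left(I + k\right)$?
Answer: $-170748$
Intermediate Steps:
$I = 1056$ ($I = \left(-6\right) \left(-176\right) = 1056$)
$- 124 \left(I + k\right) = - 124 \left(1056 + 321\right) = \left(-124\right) 1377 = -170748$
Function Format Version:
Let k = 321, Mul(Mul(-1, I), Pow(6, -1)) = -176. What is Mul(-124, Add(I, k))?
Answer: -170748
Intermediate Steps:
I = 1056 (I = Mul(-6, -176) = 1056)
Mul(-124, Add(I, k)) = Mul(-124, Add(1056, 321)) = Mul(-124, 1377) = -170748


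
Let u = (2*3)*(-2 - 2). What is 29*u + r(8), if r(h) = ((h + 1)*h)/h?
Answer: -687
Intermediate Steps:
u = -24 (u = 6*(-4) = -24)
r(h) = 1 + h (r(h) = ((1 + h)*h)/h = (h*(1 + h))/h = 1 + h)
29*u + r(8) = 29*(-24) + (1 + 8) = -696 + 9 = -687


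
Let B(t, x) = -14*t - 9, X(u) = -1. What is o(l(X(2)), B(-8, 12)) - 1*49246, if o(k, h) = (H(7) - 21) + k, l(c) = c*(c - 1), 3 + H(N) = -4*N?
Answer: -49296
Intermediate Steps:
H(N) = -3 - 4*N
l(c) = c*(-1 + c)
B(t, x) = -9 - 14*t
o(k, h) = -52 + k (o(k, h) = ((-3 - 4*7) - 21) + k = ((-3 - 28) - 21) + k = (-31 - 21) + k = -52 + k)
o(l(X(2)), B(-8, 12)) - 1*49246 = (-52 - (-1 - 1)) - 1*49246 = (-52 - 1*(-2)) - 49246 = (-52 + 2) - 49246 = -50 - 49246 = -49296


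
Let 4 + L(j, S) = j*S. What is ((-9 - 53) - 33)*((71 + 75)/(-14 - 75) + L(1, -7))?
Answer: 106875/89 ≈ 1200.8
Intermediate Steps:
L(j, S) = -4 + S*j (L(j, S) = -4 + j*S = -4 + S*j)
((-9 - 53) - 33)*((71 + 75)/(-14 - 75) + L(1, -7)) = ((-9 - 53) - 33)*((71 + 75)/(-14 - 75) + (-4 - 7*1)) = (-62 - 33)*(146/(-89) + (-4 - 7)) = -95*(146*(-1/89) - 11) = -95*(-146/89 - 11) = -95*(-1125/89) = 106875/89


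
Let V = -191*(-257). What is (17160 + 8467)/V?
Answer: 25627/49087 ≈ 0.52207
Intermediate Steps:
V = 49087
(17160 + 8467)/V = (17160 + 8467)/49087 = 25627*(1/49087) = 25627/49087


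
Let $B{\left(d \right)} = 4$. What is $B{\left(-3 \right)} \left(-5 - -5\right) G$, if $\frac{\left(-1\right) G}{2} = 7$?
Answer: $0$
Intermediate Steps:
$G = -14$ ($G = \left(-2\right) 7 = -14$)
$B{\left(-3 \right)} \left(-5 - -5\right) G = 4 \left(-5 - -5\right) \left(-14\right) = 4 \left(-5 + 5\right) \left(-14\right) = 4 \cdot 0 \left(-14\right) = 0 \left(-14\right) = 0$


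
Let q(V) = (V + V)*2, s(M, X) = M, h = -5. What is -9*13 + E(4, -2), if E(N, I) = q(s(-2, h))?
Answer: -125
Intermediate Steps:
q(V) = 4*V (q(V) = (2*V)*2 = 4*V)
E(N, I) = -8 (E(N, I) = 4*(-2) = -8)
-9*13 + E(4, -2) = -9*13 - 8 = -117 - 8 = -125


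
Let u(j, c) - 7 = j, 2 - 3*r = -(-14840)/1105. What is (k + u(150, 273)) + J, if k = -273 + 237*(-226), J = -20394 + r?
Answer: -16370754/221 ≈ -74076.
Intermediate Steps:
r = -842/221 (r = ⅔ - (-4)*(-3710/1105)/3 = ⅔ - (-4)*(-3710*1/1105)/3 = ⅔ - (-4)*(-742)/(3*221) = ⅔ - ⅓*2968/221 = ⅔ - 2968/663 = -842/221 ≈ -3.8100)
u(j, c) = 7 + j
J = -4507916/221 (J = -20394 - 842/221 = -4507916/221 ≈ -20398.)
k = -53835 (k = -273 - 53562 = -53835)
(k + u(150, 273)) + J = (-53835 + (7 + 150)) - 4507916/221 = (-53835 + 157) - 4507916/221 = -53678 - 4507916/221 = -16370754/221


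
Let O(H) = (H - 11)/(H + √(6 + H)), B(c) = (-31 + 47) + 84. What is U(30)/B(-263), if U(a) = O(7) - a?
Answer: -277/900 + √13/900 ≈ -0.30377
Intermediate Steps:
B(c) = 100 (B(c) = 16 + 84 = 100)
O(H) = (-11 + H)/(H + √(6 + H))
U(a) = -a - 4/(7 + √13) (U(a) = (-11 + 7)/(7 + √(6 + 7)) - a = -4/(7 + √13) - a = -a - 4/(7 + √13))
U(30)/B(-263) = (-7/9 - 1*30 + √13/9)/100 = (-7/9 - 30 + √13/9)*(1/100) = (-277/9 + √13/9)*(1/100) = -277/900 + √13/900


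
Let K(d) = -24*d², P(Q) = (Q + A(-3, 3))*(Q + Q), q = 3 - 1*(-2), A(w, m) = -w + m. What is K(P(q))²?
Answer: 84332160000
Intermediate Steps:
A(w, m) = m - w
q = 5 (q = 3 + 2 = 5)
P(Q) = 2*Q*(6 + Q) (P(Q) = (Q + (3 - 1*(-3)))*(Q + Q) = (Q + (3 + 3))*(2*Q) = (Q + 6)*(2*Q) = (6 + Q)*(2*Q) = 2*Q*(6 + Q))
K(P(q))² = (-24*100*(6 + 5)²)² = (-24*(2*5*11)²)² = (-24*110²)² = (-24*12100)² = (-290400)² = 84332160000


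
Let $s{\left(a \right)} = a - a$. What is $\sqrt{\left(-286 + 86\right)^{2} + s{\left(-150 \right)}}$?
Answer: $200$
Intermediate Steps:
$s{\left(a \right)} = 0$
$\sqrt{\left(-286 + 86\right)^{2} + s{\left(-150 \right)}} = \sqrt{\left(-286 + 86\right)^{2} + 0} = \sqrt{\left(-200\right)^{2} + 0} = \sqrt{40000 + 0} = \sqrt{40000} = 200$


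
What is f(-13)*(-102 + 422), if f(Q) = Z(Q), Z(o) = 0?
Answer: 0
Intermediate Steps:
f(Q) = 0
f(-13)*(-102 + 422) = 0*(-102 + 422) = 0*320 = 0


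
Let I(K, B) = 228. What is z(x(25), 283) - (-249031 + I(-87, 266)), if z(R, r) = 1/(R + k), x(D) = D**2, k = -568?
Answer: 14181772/57 ≈ 2.4880e+5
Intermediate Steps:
z(R, r) = 1/(-568 + R) (z(R, r) = 1/(R - 568) = 1/(-568 + R))
z(x(25), 283) - (-249031 + I(-87, 266)) = 1/(-568 + 25**2) - (-249031 + 228) = 1/(-568 + 625) - 1*(-248803) = 1/57 + 248803 = 14181772/57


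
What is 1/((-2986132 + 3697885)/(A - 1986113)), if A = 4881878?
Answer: 965255/237251 ≈ 4.0685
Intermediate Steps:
1/((-2986132 + 3697885)/(A - 1986113)) = 1/((-2986132 + 3697885)/(4881878 - 1986113)) = 1/(711753/2895765) = 1/(711753*(1/2895765)) = 1/(237251/965255) = 965255/237251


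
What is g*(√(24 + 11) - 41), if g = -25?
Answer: 1025 - 25*√35 ≈ 877.10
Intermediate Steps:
g*(√(24 + 11) - 41) = -25*(√(24 + 11) - 41) = -25*(√35 - 41) = -25*(-41 + √35) = 1025 - 25*√35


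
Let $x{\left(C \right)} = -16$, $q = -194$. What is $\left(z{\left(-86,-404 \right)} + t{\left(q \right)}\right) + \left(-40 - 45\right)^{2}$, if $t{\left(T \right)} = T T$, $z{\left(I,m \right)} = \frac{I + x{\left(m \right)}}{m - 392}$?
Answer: $\frac{17854729}{398} \approx 44861.0$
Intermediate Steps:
$z{\left(I,m \right)} = \frac{-16 + I}{-392 + m}$ ($z{\left(I,m \right)} = \frac{I - 16}{m - 392} = \frac{-16 + I}{-392 + m}$)
$t{\left(T \right)} = T^{2}$
$\left(z{\left(-86,-404 \right)} + t{\left(q \right)}\right) + \left(-40 - 45\right)^{2} = \left(\frac{-16 - 86}{-392 - 404} + \left(-194\right)^{2}\right) + \left(-40 - 45\right)^{2} = \left(\frac{1}{-796} \left(-102\right) + 37636\right) + \left(-85\right)^{2} = \left(\left(- \frac{1}{796}\right) \left(-102\right) + 37636\right) + 7225 = \left(\frac{51}{398} + 37636\right) + 7225 = \frac{14979179}{398} + 7225 = \frac{17854729}{398}$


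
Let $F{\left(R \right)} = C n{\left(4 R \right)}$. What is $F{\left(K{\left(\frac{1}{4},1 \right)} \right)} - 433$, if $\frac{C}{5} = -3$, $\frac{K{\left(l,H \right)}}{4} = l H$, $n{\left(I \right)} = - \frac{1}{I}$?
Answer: $- \frac{1717}{4} \approx -429.25$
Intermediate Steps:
$K{\left(l,H \right)} = 4 H l$ ($K{\left(l,H \right)} = 4 l H = 4 H l$)
$C = -15$ ($C = 5 \left(-3\right) = -15$)
$F{\left(R \right)} = \frac{15}{4 R}$ ($F{\left(R \right)} = - 15 \left(- \frac{1}{4 R}\right) = \frac{15}{4 R}$)
$F{\left(K{\left(\frac{1}{4},1 \right)} \right)} - 433 = \frac{15}{4 \cdot 4 \cdot 1 \cdot \frac{1}{4}} - 433 = \frac{15}{4 \cdot 1} - 433 = \frac{15}{4} \cdot 1 - 433 = \frac{15}{4} - 433 = - \frac{1717}{4}$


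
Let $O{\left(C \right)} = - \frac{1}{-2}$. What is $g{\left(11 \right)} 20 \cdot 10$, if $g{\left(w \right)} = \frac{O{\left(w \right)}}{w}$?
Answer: $\frac{100}{11} \approx 9.0909$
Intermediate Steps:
$O{\left(C \right)} = \frac{1}{2}$ ($O{\left(C \right)} = \left(-1\right) \left(- \frac{1}{2}\right) = \frac{1}{2}$)
$g{\left(w \right)} = \frac{1}{2 w}$
$g{\left(11 \right)} 20 \cdot 10 = \frac{1}{2 \cdot 11} \cdot 20 \cdot 10 = \frac{1}{2} \cdot \frac{1}{11} \cdot 20 \cdot 10 = \frac{1}{22} \cdot 20 \cdot 10 = \frac{10}{11} \cdot 10 = \frac{100}{11}$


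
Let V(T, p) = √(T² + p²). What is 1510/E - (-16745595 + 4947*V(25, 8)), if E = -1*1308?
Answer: 10951618375/654 - 4947*√689 ≈ 1.6616e+7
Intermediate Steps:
E = -1308
1510/E - (-16745595 + 4947*V(25, 8)) = 1510/(-1308) - (-16745595 + 4947*√(25² + 8²)) = 1510*(-1/1308) - (-16745595 + 4947*√(625 + 64)) = -755/654 - (-16745595 + 4947*√689) = -755/654 - 4947*(-3385 + √689) = -755/654 + (16745595 - 4947*√689) = 10951618375/654 - 4947*√689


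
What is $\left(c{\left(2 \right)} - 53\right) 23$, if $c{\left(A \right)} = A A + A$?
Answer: $-1081$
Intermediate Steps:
$c{\left(A \right)} = A + A^{2}$ ($c{\left(A \right)} = A^{2} + A = A + A^{2}$)
$\left(c{\left(2 \right)} - 53\right) 23 = \left(2 \left(1 + 2\right) - 53\right) 23 = \left(2 \cdot 3 - 53\right) 23 = \left(6 - 53\right) 23 = \left(-47\right) 23 = -1081$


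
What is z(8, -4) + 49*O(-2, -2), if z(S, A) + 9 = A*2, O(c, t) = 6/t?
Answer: -164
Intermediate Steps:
z(S, A) = -9 + 2*A (z(S, A) = -9 + A*2 = -9 + 2*A)
z(8, -4) + 49*O(-2, -2) = (-9 + 2*(-4)) + 49*(6/(-2)) = (-9 - 8) + 49*(6*(-½)) = -17 + 49*(-3) = -17 - 147 = -164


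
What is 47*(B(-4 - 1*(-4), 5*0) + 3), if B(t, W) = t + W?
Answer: 141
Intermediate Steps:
B(t, W) = W + t
47*(B(-4 - 1*(-4), 5*0) + 3) = 47*((5*0 + (-4 - 1*(-4))) + 3) = 47*((0 + (-4 + 4)) + 3) = 47*((0 + 0) + 3) = 47*(0 + 3) = 47*3 = 141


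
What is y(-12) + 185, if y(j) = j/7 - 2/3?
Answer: 3835/21 ≈ 182.62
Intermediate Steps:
y(j) = -⅔ + j/7 (y(j) = j*(⅐) - 2*⅓ = j/7 - ⅔ = -⅔ + j/7)
y(-12) + 185 = (-⅔ + (⅐)*(-12)) + 185 = (-⅔ - 12/7) + 185 = -50/21 + 185 = 3835/21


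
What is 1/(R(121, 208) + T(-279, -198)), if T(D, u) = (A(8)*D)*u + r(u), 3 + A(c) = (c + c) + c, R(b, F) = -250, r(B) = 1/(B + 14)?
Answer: 184/213409087 ≈ 8.6219e-7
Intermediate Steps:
r(B) = 1/(14 + B)
A(c) = -3 + 3*c (A(c) = -3 + ((c + c) + c) = -3 + (2*c + c) = -3 + 3*c)
T(D, u) = 1/(14 + u) + 21*D*u (T(D, u) = ((-3 + 3*8)*D)*u + 1/(14 + u) = ((-3 + 24)*D)*u + 1/(14 + u) = (21*D)*u + 1/(14 + u) = 21*D*u + 1/(14 + u) = 1/(14 + u) + 21*D*u)
1/(R(121, 208) + T(-279, -198)) = 1/(-250 + (1 + 21*(-279)*(-198)*(14 - 198))/(14 - 198)) = 1/(-250 + (1 + 21*(-279)*(-198)*(-184))/(-184)) = 1/(-250 - (1 - 213455088)/184) = 1/(-250 - 1/184*(-213455087)) = 1/(-250 + 213455087/184) = 1/(213409087/184) = 184/213409087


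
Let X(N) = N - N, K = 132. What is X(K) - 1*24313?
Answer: -24313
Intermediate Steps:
X(N) = 0
X(K) - 1*24313 = 0 - 1*24313 = 0 - 24313 = -24313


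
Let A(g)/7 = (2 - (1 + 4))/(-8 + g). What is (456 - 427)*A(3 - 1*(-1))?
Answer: 609/4 ≈ 152.25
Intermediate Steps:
A(g) = -21/(-8 + g) (A(g) = 7*((2 - (1 + 4))/(-8 + g)) = 7*((2 - 1*5)/(-8 + g)) = 7*((2 - 5)/(-8 + g)) = 7*(-3/(-8 + g)) = -21/(-8 + g))
(456 - 427)*A(3 - 1*(-1)) = (456 - 427)*(-21/(-8 + (3 - 1*(-1)))) = 29*(-21/(-8 + (3 + 1))) = 29*(-21/(-8 + 4)) = 29*(-21/(-4)) = 29*(-21*(-1/4)) = 29*(21/4) = 609/4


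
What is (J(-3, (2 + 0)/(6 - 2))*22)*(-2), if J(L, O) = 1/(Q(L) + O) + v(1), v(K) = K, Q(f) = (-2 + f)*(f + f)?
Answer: -2772/61 ≈ -45.443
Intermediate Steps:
Q(f) = 2*f*(-2 + f) (Q(f) = (-2 + f)*(2*f) = 2*f*(-2 + f))
J(L, O) = 1 + 1/(O + 2*L*(-2 + L)) (J(L, O) = 1/(2*L*(-2 + L) + O) + 1 = 1/(O + 2*L*(-2 + L)) + 1 = 1 + 1/(O + 2*L*(-2 + L)))
(J(-3, (2 + 0)/(6 - 2))*22)*(-2) = (((1 + (2 + 0)/(6 - 2) + 2*(-3)*(-2 - 3))/((2 + 0)/(6 - 2) + 2*(-3)*(-2 - 3)))*22)*(-2) = (((1 + 2/4 + 2*(-3)*(-5))/(2/4 + 2*(-3)*(-5)))*22)*(-2) = (((1 + 2*(1/4) + 30)/(2*(1/4) + 30))*22)*(-2) = (((1 + 1/2 + 30)/(1/2 + 30))*22)*(-2) = (((63/2)/(61/2))*22)*(-2) = (((2/61)*(63/2))*22)*(-2) = ((63/61)*22)*(-2) = (1386/61)*(-2) = -2772/61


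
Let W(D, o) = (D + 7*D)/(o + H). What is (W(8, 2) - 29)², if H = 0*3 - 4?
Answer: 3721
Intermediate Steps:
H = -4 (H = 0 - 4 = -4)
W(D, o) = 8*D/(-4 + o) (W(D, o) = (D + 7*D)/(o - 4) = (8*D)/(-4 + o) = 8*D/(-4 + o))
(W(8, 2) - 29)² = (8*8/(-4 + 2) - 29)² = (8*8/(-2) - 29)² = (8*8*(-½) - 29)² = (-32 - 29)² = (-61)² = 3721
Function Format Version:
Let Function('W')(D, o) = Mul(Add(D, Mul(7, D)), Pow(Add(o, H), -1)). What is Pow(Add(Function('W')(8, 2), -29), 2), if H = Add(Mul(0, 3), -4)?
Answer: 3721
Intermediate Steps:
H = -4 (H = Add(0, -4) = -4)
Function('W')(D, o) = Mul(8, D, Pow(Add(-4, o), -1)) (Function('W')(D, o) = Mul(Add(D, Mul(7, D)), Pow(Add(o, -4), -1)) = Mul(Mul(8, D), Pow(Add(-4, o), -1)) = Mul(8, D, Pow(Add(-4, o), -1)))
Pow(Add(Function('W')(8, 2), -29), 2) = Pow(Add(Mul(8, 8, Pow(Add(-4, 2), -1)), -29), 2) = Pow(Add(Mul(8, 8, Pow(-2, -1)), -29), 2) = Pow(Add(Mul(8, 8, Rational(-1, 2)), -29), 2) = Pow(Add(-32, -29), 2) = Pow(-61, 2) = 3721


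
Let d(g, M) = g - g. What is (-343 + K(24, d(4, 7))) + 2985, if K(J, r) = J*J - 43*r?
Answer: 3218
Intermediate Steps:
d(g, M) = 0
K(J, r) = J**2 - 43*r
(-343 + K(24, d(4, 7))) + 2985 = (-343 + (24**2 - 43*0)) + 2985 = (-343 + (576 + 0)) + 2985 = (-343 + 576) + 2985 = 233 + 2985 = 3218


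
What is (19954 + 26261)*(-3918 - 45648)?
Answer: -2290692690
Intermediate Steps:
(19954 + 26261)*(-3918 - 45648) = 46215*(-49566) = -2290692690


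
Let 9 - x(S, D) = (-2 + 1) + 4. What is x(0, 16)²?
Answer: 36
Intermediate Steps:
x(S, D) = 6 (x(S, D) = 9 - ((-2 + 1) + 4) = 9 - (-1 + 4) = 9 - 1*3 = 9 - 3 = 6)
x(0, 16)² = 6² = 36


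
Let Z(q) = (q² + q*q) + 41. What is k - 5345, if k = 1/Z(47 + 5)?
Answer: -29124904/5449 ≈ -5345.0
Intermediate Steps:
Z(q) = 41 + 2*q² (Z(q) = (q² + q²) + 41 = 2*q² + 41 = 41 + 2*q²)
k = 1/5449 (k = 1/(41 + 2*(47 + 5)²) = 1/(41 + 2*52²) = 1/(41 + 2*2704) = 1/(41 + 5408) = 1/5449 ≈ 0.00018352)
k - 5345 = 1/5449 - 5345 = -29124904/5449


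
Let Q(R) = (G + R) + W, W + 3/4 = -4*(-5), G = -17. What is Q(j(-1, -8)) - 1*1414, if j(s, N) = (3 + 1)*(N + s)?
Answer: -5791/4 ≈ -1447.8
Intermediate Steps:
j(s, N) = 4*N + 4*s (j(s, N) = 4*(N + s) = 4*N + 4*s)
W = 77/4 (W = -¾ - 4*(-5) = -¾ + 20 = 77/4 ≈ 19.250)
Q(R) = 9/4 + R (Q(R) = (-17 + R) + 77/4 = 9/4 + R)
Q(j(-1, -8)) - 1*1414 = (9/4 + (4*(-8) + 4*(-1))) - 1*1414 = (9/4 + (-32 - 4)) - 1414 = (9/4 - 36) - 1414 = -135/4 - 1414 = -5791/4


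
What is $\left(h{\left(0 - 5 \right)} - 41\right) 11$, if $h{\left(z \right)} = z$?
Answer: $-506$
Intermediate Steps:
$\left(h{\left(0 - 5 \right)} - 41\right) 11 = \left(\left(0 - 5\right) - 41\right) 11 = \left(-5 - 41\right) 11 = \left(-46\right) 11 = -506$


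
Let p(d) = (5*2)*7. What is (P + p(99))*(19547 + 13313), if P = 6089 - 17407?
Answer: -369609280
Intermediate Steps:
P = -11318
p(d) = 70 (p(d) = 10*7 = 70)
(P + p(99))*(19547 + 13313) = (-11318 + 70)*(19547 + 13313) = -11248*32860 = -369609280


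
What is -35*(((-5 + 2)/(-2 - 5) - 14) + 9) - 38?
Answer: 122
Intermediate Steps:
-35*(((-5 + 2)/(-2 - 5) - 14) + 9) - 38 = -35*((-3/(-7) - 14) + 9) - 38 = -35*((-3*(-⅐) - 14) + 9) - 38 = -35*((3/7 - 14) + 9) - 38 = -35*(-95/7 + 9) - 38 = -35*(-32/7) - 38 = 160 - 38 = 122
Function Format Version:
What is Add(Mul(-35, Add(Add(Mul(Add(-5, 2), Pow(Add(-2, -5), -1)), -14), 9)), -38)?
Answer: 122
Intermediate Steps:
Add(Mul(-35, Add(Add(Mul(Add(-5, 2), Pow(Add(-2, -5), -1)), -14), 9)), -38) = Add(Mul(-35, Add(Add(Mul(-3, Pow(-7, -1)), -14), 9)), -38) = Add(Mul(-35, Add(Add(Mul(-3, Rational(-1, 7)), -14), 9)), -38) = Add(Mul(-35, Add(Add(Rational(3, 7), -14), 9)), -38) = Add(Mul(-35, Add(Rational(-95, 7), 9)), -38) = Add(Mul(-35, Rational(-32, 7)), -38) = Add(160, -38) = 122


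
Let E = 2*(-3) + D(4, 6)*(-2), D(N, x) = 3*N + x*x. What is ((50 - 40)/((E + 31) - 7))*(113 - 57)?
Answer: -280/39 ≈ -7.1795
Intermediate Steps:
D(N, x) = x**2 + 3*N (D(N, x) = 3*N + x**2 = x**2 + 3*N)
E = -102 (E = 2*(-3) + (6**2 + 3*4)*(-2) = -6 + (36 + 12)*(-2) = -6 + 48*(-2) = -6 - 96 = -102)
((50 - 40)/((E + 31) - 7))*(113 - 57) = ((50 - 40)/((-102 + 31) - 7))*(113 - 57) = (10/(-71 - 7))*56 = (10/(-78))*56 = (10*(-1/78))*56 = -5/39*56 = -280/39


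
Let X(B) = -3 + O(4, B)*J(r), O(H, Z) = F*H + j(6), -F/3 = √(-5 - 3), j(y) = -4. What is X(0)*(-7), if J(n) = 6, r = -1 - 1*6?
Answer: 189 + 1008*I*√2 ≈ 189.0 + 1425.5*I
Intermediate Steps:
r = -7 (r = -1 - 6 = -7)
F = -6*I*√2 (F = -3*√(-5 - 3) = -6*I*√2 ≈ -8.4853*I)
O(H, Z) = -4 - 6*I*H*√2 (O(H, Z) = (-6*I*√2)*H - 4 = -6*I*H*√2 - 4 = -4 - 6*I*H*√2)
X(B) = -27 - 144*I*√2 (X(B) = -3 + (-4 - 6*I*4*√2)*6 = -3 + (-4 - 24*I*√2)*6 = -3 + (-24 - 144*I*√2) = -27 - 144*I*√2)
X(0)*(-7) = (-27 - 144*I*√2)*(-7) = 189 + 1008*I*√2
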